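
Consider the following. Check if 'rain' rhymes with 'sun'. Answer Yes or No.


Rime (stressed vowel + following sounds) of 'rain': -ain = /eɪn/
Rime of 'sun': -un = /ʌn/
/eɪn/ and /ʌn/ are different ending sounds, so the words do not rhyme.

No


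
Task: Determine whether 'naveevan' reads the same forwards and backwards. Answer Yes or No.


Forward: 'naveevan'
Reversed: 'naveevan'
They are identical.

Yes


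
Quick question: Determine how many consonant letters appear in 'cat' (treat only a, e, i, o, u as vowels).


Consonants in 'cat': c, t = 2 consonants.

2


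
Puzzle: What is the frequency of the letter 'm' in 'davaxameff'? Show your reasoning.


Letter 'm' in 'davaxameff': found at position(s) 7 = 1 occurrence(s).

1


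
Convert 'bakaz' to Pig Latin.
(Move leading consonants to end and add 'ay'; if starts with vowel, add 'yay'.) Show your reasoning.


'bakaz': move consonant cluster 'b' to end and add 'ay': 'akazbay'.

akazbay


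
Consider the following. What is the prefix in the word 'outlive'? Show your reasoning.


The word 'outlive' = 'out' (prefix) + 'live' (root). The prefix is 'out'.

out


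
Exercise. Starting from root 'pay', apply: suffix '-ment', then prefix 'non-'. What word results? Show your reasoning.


Step 1: Add suffix '-ment' to 'pay' = 'payment'
Step 2: Add prefix 'non-' to 'payment' = 'nonpayment'

nonpayment


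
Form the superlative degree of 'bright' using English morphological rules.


Apply superlative formation (add -est): 'bright' -> 'brightest'.

brightest


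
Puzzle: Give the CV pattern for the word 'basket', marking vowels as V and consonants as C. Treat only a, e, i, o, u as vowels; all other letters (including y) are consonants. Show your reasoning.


Letter mapping: b = C, a = V, s = C, k = C, e = V, t = C.

CVCCVC


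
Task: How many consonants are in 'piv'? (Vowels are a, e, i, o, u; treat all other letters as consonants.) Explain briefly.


Consonants in 'piv': p, v = 2 consonants.

2


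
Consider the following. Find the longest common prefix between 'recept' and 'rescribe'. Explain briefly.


Compare from the start: 2 characters match: 're'. Mismatch at position 3: 'c' vs 's'.

re


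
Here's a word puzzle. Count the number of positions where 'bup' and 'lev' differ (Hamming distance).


Alignment:
Position 1: 'b' vs 'l' = DIFFER
Position 2: 'u' vs 'e' = DIFFER
Position 3: 'p' vs 'v' = DIFFER
Total differences: 3

3


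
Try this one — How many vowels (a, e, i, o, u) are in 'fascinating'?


Vowels in 'fascinating': a, i, a, i = 4 vowels.

4


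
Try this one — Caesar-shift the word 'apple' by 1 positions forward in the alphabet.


Shift each letter by 1: a -> b, p -> q, p -> q, l -> m, e -> f. Result: 'bqqmf'.

bqqmf


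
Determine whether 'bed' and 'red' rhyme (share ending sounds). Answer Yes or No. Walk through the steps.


Rime (stressed vowel + following sounds) of 'bed': -ed = /ɛd/
Rime of 'red': -ed = /ɛd/
/ɛd/ and /ɛd/ are the same ending sound, so the words rhyme.

Yes


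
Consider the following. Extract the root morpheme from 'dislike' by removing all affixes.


Remove prefix 'dis' from 'dislike' to get root 'like'.

like


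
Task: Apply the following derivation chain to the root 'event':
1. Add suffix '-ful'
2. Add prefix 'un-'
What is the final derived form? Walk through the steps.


Step 1: Add suffix '-ful' to 'event' = 'eventful'
Step 2: Add prefix 'un-' to 'eventful' = 'uneventful'

uneventful


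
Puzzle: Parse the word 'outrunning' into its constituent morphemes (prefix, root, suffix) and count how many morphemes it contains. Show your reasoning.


Step 1: Identify prefix: 'out' (meaning: surpass)
Step 2: Identify root: 'run'
Step 3: Identify suffix(es): 'ing'
Decomposition: out- (prefix: surpass) + run (root) + -ing (suffix: ongoing action)
Total morphemes: 3

3 morphemes (out- (prefix: surpass) + run (root) + -ing (suffix: ongoing action))


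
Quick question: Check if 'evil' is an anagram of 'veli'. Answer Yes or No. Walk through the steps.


Sorted letters of 'evil': 'eilv'
Sorted letters of 'veli': 'eilv'
They match.

Yes


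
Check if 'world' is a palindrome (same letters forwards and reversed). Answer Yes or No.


Forward: 'world'
Reversed: 'dlrow'
They differ.

No


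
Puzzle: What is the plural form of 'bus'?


Apply rule: Add -es (sibilant/fricative ending). 'bus' becomes 'buses'.

buses


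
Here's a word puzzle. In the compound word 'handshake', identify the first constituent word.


Split 'handshake' into 'hand' + 'shake'. The first part is 'hand'.

hand


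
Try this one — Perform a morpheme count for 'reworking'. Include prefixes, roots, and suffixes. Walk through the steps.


Decomposition: re- (prefix) + work (root) + -ing (suffix) = 3 morpheme(s)

3 morphemes


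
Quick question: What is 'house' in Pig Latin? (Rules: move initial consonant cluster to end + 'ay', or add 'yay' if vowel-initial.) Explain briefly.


'house': move consonant cluster 'h' to end and add 'ay': 'ousehay'.

ousehay


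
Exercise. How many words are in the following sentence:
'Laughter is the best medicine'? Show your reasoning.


Split into words: Laughter | is | the | best | medicine = 5 words.

5


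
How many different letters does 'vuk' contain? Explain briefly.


Unique letters in 'vuk': {k, u, v} = 3 distinct letters.

3


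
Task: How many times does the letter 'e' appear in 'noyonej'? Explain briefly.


Letter 'e' in 'noyonej': found at position(s) 6 = 1 occurrence(s).

1


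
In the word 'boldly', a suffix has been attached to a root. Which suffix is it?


The word 'boldly' = 'bold' (root) + '-ly' (suffix). The suffix is '-ly'.

ly


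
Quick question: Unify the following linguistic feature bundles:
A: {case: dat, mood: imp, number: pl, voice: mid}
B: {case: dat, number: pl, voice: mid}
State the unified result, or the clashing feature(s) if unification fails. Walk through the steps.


Compare features:
case: A=dat vs B=dat -> unified: dat
mood: A=imp vs B=_ -> unified: imp
number: A=pl vs B=pl -> unified: pl
voice: A=mid vs B=mid -> unified: mid
No clashes found.

Unified: {case: dat, mood: imp, number: pl, voice: mid}


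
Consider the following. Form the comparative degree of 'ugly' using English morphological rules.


Apply comparative formation (consonant + y: change y to i, add -er): 'ugly' -> 'uglier'.

uglier


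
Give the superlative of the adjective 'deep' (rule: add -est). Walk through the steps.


Apply superlative formation (add -est): 'deep' -> 'deepest'.

deepest


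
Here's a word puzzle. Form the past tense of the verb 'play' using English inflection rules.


Apply rule: Add -ed. 'play' becomes 'played'.

played


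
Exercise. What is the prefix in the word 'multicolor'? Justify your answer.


The word 'multicolor' = 'multi' (prefix) + 'color' (root). The prefix is 'multi'.

multi


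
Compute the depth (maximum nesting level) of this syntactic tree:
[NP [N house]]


Count bracket nesting levels:
'[' at pos 0: depth = 1
'[' at pos 4: depth = 2
Maximum depth reached: 2

2


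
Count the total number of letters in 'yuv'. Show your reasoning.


Spell out 'yuv' and number each letter: y(1), u(2), v(3). Total: 3 letters.

3


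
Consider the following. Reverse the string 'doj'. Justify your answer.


Reverse 'doj' character by character: 'jod'.

jod


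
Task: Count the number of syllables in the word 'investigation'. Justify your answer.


Break 'investigation' into syllables: in-ves-ti-ga-tion -> in | ves | ti | ga | tion = 5 syllables

5 syllables


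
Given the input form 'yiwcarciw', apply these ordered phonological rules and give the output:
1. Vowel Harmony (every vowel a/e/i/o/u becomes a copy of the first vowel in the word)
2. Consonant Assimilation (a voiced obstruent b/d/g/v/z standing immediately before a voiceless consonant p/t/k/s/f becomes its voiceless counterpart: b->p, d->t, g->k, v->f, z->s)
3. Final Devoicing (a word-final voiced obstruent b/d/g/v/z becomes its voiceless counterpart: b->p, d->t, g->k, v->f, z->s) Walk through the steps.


Starting form: 'yiwcarciw'
Rule 1: Vowel Harmony: all vowels become 'i' (matching first vowel). 'yiwcarciw' -> 'yiwcirciw'
Rule 2: Consonant Assimilation: no voiced obstruent (b/d/g/v/z) stands immediately before a voiceless consonant (p/t/k/s/f). No change.
Rule 3: Final Devoicing: final consonant 'w' is not one of the voiced obstruents b/d/g/v/z. No change.
Final form: 'yiwcirciw'

yiwcirciw


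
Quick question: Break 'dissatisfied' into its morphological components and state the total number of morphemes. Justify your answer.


Step 1: Identify prefix: 'dis' (meaning: not/apart)
Step 2: Identify root: 'satisfy'
Step 3: Identify suffix(es): 'ed'
Decomposition: dis- (prefix: not/apart) + satisfy (root) + -ed (suffix: past)
Total morphemes: 3

3 morphemes (dis- (prefix: not/apart) + satisfy (root) + -ed (suffix: past))


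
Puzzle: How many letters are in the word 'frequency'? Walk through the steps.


Spell out 'frequency' and number each letter: f(1), r(2), e(3), q(4), u(5), e(6), n(7), c(8), y(9). Total: 9 letters.

9


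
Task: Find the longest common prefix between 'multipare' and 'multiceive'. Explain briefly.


Compare from the start: 5 characters match: 'multi'. Mismatch at position 6: 'p' vs 'c'.

multi


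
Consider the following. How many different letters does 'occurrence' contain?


Unique letters in 'occurrence': {c, e, n, o, r, u} = 6 distinct letters.

6


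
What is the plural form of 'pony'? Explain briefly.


Apply rule: Change -y to -ies (consonant + y). 'pony' becomes 'ponies'.

ponies


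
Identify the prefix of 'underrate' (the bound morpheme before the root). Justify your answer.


The word 'underrate' = 'under' (prefix) + 'rate' (root). The prefix is 'under'.

under


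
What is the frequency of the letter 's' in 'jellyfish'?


Letter 's' in 'jellyfish': found at position(s) 8 = 1 occurrence(s).

1


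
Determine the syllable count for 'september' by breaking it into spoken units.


Break 'september' into syllables: sep-tem-ber -> sep | tem | ber = 3 syllables

3 syllables


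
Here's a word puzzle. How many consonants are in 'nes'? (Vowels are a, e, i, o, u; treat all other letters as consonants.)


Consonants in 'nes': n, s = 2 consonants.

2


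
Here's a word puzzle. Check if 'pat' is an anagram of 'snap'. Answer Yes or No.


Sorted letters of 'pat': 'apt'
Sorted letters of 'snap': 'anps'
They do not match.

No


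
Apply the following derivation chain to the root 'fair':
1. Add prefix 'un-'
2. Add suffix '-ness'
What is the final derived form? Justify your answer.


Step 1: Add prefix 'un-' to 'fair' = 'unfair'
Step 2: Add suffix '-ness' to 'unfair' = 'unfairness'

unfairness


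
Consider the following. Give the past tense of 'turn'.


Apply rule: Add -ed. 'turn' becomes 'turned'.

turned


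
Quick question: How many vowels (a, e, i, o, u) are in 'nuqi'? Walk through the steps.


Vowels in 'nuqi': u, i = 2 vowels.

2


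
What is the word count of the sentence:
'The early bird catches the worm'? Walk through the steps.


Split into words: The | early | bird | catches | the | worm = 6 words.

6


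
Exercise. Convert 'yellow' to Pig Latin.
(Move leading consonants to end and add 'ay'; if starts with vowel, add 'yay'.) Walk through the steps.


'yellow': move consonant cluster 'y' to end and add 'ay': 'ellowyay'.

ellowyay


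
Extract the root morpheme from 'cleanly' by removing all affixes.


Remove suffix '-ly' from 'cleanly' to get root 'clean'.

clean


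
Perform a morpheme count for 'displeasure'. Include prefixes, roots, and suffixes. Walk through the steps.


Decomposition: dis- (prefix) + please (root) + -ure (suffix) = 3 morpheme(s)

3 morphemes


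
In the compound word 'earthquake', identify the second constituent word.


Split 'earthquake' into 'earth' + 'quake'. The second part is 'quake'.

quake


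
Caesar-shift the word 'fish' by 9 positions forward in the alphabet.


Shift each letter by 9: f -> o, i -> r, s -> b, h -> q. Result: 'orbq'.

orbq


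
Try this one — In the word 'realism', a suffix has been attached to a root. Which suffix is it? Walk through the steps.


The word 'realism' = 'real' (root) + '-ism' (suffix). The suffix is '-ism'.

ism


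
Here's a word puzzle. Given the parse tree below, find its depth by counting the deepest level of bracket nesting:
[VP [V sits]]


Count bracket nesting levels:
'[' at pos 0: depth = 1
'[' at pos 4: depth = 2
Maximum depth reached: 2

2


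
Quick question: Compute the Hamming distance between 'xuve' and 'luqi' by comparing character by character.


Alignment:
Position 1: 'x' vs 'l' = DIFFER
Position 2: 'u' vs 'u' = match
Position 3: 'v' vs 'q' = DIFFER
Position 4: 'e' vs 'i' = DIFFER
Total differences: 3

3


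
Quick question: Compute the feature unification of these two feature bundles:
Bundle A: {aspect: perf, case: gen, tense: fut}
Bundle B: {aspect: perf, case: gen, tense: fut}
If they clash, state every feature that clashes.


Compare features:
aspect: A=perf vs B=perf -> unified: perf
case: A=gen vs B=gen -> unified: gen
tense: A=fut vs B=fut -> unified: fut
No clashes found.

Unified: {aspect: perf, case: gen, tense: fut}


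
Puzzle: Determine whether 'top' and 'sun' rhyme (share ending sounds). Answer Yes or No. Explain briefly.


Rime (stressed vowel + following sounds) of 'top': -op = /ɒp/
Rime of 'sun': -un = /ʌn/
/ɒp/ and /ʌn/ are different ending sounds, so the words do not rhyme.

No


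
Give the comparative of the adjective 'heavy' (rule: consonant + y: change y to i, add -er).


Apply comparative formation (consonant + y: change y to i, add -er): 'heavy' -> 'heavier'.

heavier


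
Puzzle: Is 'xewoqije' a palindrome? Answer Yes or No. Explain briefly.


Forward: 'xewoqije'
Reversed: 'ejiqowex'
They differ.

No


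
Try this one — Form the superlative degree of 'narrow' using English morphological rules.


Apply superlative formation (add -est): 'narrow' -> 'narrowest'.

narrowest


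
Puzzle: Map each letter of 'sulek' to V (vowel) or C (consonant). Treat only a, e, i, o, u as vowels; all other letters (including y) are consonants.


Letter mapping: s = C, u = V, l = C, e = V, k = C.

CVCVC


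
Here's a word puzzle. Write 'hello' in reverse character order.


Reverse 'hello' character by character: 'olleh'.

olleh


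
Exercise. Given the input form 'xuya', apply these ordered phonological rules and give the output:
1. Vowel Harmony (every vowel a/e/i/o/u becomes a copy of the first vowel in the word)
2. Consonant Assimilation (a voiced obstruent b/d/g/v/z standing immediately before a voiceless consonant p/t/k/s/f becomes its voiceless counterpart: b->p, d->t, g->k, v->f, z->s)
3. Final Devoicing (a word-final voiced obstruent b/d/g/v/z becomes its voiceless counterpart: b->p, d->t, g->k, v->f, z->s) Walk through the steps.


Starting form: 'xuya'
Rule 1: Vowel Harmony: all vowels become 'u' (matching first vowel). 'xuya' -> 'xuyu'
Rule 2: Consonant Assimilation: no voiced obstruent (b/d/g/v/z) stands immediately before a voiceless consonant (p/t/k/s/f). No change.
Rule 3: Final Devoicing: the word ends in the vowel 'u', not a consonant. No change.
Final form: 'xuyu'

xuyu


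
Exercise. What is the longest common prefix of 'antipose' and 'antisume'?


Compare from the start: 4 characters match: 'anti'. Mismatch at position 5: 'p' vs 's'.

anti


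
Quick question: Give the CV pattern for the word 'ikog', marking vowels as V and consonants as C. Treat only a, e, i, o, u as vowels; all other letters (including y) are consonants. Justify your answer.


Letter mapping: i = V, k = C, o = V, g = C.

VCVC


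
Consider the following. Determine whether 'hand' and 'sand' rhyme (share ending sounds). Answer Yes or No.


Rime (stressed vowel + following sounds) of 'hand': -and = /ænd/
Rime of 'sand': -and = /ænd/
/ænd/ and /ænd/ are the same ending sound, so the words rhyme.

Yes


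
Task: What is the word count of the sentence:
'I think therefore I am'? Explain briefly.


Split into words: I | think | therefore | I | am = 5 words.

5


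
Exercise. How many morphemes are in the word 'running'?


Decomposition: run (root) + -ing (suffix) = 2 morpheme(s)

2 morphemes


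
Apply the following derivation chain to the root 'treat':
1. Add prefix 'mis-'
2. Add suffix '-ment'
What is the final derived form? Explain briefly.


Step 1: Add prefix 'mis-' to 'treat' = 'mistreat'
Step 2: Add suffix '-ment' to 'mistreat' = 'mistreatment'

mistreatment


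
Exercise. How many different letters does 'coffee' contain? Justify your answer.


Unique letters in 'coffee': {c, e, f, o} = 4 distinct letters.

4


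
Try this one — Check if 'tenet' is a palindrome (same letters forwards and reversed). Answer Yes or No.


Forward: 'tenet'
Reversed: 'tenet'
They are identical.

Yes


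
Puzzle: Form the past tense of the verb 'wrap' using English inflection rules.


Apply rule: Double final consonant and add -ed. 'wrap' becomes 'wrapped'.

wrapped


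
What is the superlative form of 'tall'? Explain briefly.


Apply superlative formation (add -est): 'tall' -> 'tallest'.

tallest


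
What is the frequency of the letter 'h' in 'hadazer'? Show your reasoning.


Letter 'h' in 'hadazer': found at position(s) 1 = 1 occurrence(s).

1


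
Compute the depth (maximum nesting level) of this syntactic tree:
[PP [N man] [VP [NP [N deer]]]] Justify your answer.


Count bracket nesting levels:
'[' at pos 0: depth = 1
'[' at pos 4: depth = 2
'[' at pos 12: depth = 2
'[' at pos 16: depth = 3
'[' at pos 20: depth = 4
Maximum depth reached: 4

4


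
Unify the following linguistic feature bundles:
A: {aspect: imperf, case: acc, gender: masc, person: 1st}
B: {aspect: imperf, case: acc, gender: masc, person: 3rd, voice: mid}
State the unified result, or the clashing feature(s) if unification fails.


Compare features:
aspect: A=imperf vs B=imperf -> unified: imperf
case: A=acc vs B=acc -> unified: acc
gender: A=masc vs B=masc -> unified: masc
person: A=1st vs B=3rd -> CLASH
voice: A=_ vs B=mid -> unified: mid
Clash detected on feature 'person' (1st vs 3rd); unification fails.

CLASH on 'person' (1st vs 3rd)


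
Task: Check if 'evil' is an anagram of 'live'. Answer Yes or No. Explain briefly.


Sorted letters of 'evil': 'eilv'
Sorted letters of 'live': 'eilv'
They match.

Yes


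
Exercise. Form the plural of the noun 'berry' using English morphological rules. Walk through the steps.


Apply rule: Change -y to -ies (consonant + y). 'berry' becomes 'berries'.

berries


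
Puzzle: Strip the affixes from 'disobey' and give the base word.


Remove prefix 'dis' from 'disobey' to get root 'obey'.

obey


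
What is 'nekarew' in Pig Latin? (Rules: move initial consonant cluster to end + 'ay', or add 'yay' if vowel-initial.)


'nekarew': move consonant cluster 'n' to end and add 'ay': 'ekarewnay'.

ekarewnay


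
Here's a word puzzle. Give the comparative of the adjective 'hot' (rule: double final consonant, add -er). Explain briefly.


Apply comparative formation (double final consonant, add -er): 'hot' -> 'hotter'.

hotter


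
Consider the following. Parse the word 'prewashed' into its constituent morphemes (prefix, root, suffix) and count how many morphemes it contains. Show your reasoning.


Step 1: Identify prefix: 'pre' (meaning: before)
Step 2: Identify root: 'wash'
Step 3: Identify suffix(es): 'ed'
Decomposition: pre- (prefix: before) + wash (root) + -ed (suffix: past)
Total morphemes: 3

3 morphemes (pre- (prefix: before) + wash (root) + -ed (suffix: past))


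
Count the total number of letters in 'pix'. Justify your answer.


Spell out 'pix' and number each letter: p(1), i(2), x(3). Total: 3 letters.

3


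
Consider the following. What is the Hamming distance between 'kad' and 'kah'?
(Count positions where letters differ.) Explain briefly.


Alignment:
Position 1: 'k' vs 'k' = match
Position 2: 'a' vs 'a' = match
Position 3: 'd' vs 'h' = DIFFER
Total differences: 1

1


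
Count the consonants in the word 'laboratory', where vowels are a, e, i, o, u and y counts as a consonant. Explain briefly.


Consonants in 'laboratory': l, b, r, t, r, y = 6 consonants.

6


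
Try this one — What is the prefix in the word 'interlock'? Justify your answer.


The word 'interlock' = 'inter' (prefix) + 'lock' (root). The prefix is 'inter'.

inter


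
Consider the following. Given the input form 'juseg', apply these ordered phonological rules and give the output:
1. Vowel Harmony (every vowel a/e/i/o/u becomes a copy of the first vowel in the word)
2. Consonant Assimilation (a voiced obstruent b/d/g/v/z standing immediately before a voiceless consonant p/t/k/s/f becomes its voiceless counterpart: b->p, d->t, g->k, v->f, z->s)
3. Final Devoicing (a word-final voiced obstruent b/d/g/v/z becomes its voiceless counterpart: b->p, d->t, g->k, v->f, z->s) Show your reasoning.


Starting form: 'juseg'
Rule 1: Vowel Harmony: all vowels become 'u' (matching first vowel). 'juseg' -> 'jusug'
Rule 2: Consonant Assimilation: no voiced obstruent (b/d/g/v/z) stands immediately before a voiceless consonant (p/t/k/s/f). No change.
Rule 3: Final Devoicing: word-final voiced obstruent 'g' becomes voiceless 'k'. 'jusug' -> 'jusuk'
Final form: 'jusuk'

jusuk


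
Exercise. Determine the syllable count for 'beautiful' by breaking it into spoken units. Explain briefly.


Break 'beautiful' into syllables: beau-ti-ful -> beau | ti | ful = 3 syllables

3 syllables


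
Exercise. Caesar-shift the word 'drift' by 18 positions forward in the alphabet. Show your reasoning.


Shift each letter by 18: d -> v, r -> j, i -> a, f -> x, t -> l. Result: 'vjaxl'.

vjaxl


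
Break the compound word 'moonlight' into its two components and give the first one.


Split 'moonlight' into 'moon' + 'light'. The first part is 'moon'.

moon


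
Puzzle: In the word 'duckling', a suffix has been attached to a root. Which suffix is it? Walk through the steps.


The word 'duckling' = 'duck' (root) + '-ling' (suffix). The suffix is '-ling'.

ling


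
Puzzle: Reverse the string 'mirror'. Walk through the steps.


Reverse 'mirror' character by character: 'rorrim'.

rorrim


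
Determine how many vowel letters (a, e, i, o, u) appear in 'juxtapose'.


Vowels in 'juxtapose': u, a, o, e = 4 vowels.

4


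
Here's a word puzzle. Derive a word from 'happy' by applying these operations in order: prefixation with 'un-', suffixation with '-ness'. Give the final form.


Step 1: Add prefix 'un-' to 'happy' = 'unhappy'
Step 2: Add suffix '-ness' to 'unhappy' = 'unhappiness'

unhappiness


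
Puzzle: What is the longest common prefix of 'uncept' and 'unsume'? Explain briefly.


Compare from the start: 2 characters match: 'un'. Mismatch at position 3: 'c' vs 's'.

un


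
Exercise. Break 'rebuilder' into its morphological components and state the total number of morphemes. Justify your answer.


Step 1: Identify prefix: 're' (meaning: again)
Step 2: Identify root: 'build'
Step 3: Identify suffix(es): 'er'
Decomposition: re- (prefix: again) + build (root) + -er (suffix: one who)
Total morphemes: 3

3 morphemes (re- (prefix: again) + build (root) + -er (suffix: one who))


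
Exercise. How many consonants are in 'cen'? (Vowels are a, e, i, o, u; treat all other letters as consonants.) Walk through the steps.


Consonants in 'cen': c, n = 2 consonants.

2


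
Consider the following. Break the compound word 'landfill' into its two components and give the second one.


Split 'landfill' into 'land' + 'fill'. The second part is 'fill'.

fill


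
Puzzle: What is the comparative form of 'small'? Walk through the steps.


Apply comparative formation (add -er): 'small' -> 'smaller'.

smaller


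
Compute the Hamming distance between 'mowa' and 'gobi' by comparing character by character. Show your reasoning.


Alignment:
Position 1: 'm' vs 'g' = DIFFER
Position 2: 'o' vs 'o' = match
Position 3: 'w' vs 'b' = DIFFER
Position 4: 'a' vs 'i' = DIFFER
Total differences: 3

3


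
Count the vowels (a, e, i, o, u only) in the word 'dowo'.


Vowels in 'dowo': o, o = 2 vowels.

2


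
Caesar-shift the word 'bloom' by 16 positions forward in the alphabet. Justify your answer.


Shift each letter by 16: b -> r, l -> b, o -> e, o -> e, m -> c. Result: 'rbeec'.

rbeec


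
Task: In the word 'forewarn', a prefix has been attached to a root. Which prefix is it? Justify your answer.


The word 'forewarn' = 'fore' (prefix) + 'warn' (root). The prefix is 'fore'.

fore


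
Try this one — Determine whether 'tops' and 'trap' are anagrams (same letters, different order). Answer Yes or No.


Sorted letters of 'tops': 'opst'
Sorted letters of 'trap': 'aprt'
They do not match.

No


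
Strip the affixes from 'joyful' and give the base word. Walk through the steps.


Remove suffix '-ful' from 'joyful' to get root 'joy'.

joy


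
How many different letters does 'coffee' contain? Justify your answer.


Unique letters in 'coffee': {c, e, f, o} = 4 distinct letters.

4


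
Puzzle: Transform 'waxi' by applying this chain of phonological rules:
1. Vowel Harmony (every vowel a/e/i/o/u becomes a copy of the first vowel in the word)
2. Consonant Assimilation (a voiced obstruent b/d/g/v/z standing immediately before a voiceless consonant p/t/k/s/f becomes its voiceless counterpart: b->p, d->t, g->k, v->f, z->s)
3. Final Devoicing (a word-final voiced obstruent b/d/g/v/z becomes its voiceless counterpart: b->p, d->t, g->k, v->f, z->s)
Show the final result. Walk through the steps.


Starting form: 'waxi'
Rule 1: Vowel Harmony: all vowels become 'a' (matching first vowel). 'waxi' -> 'waxa'
Rule 2: Consonant Assimilation: no voiced obstruent (b/d/g/v/z) stands immediately before a voiceless consonant (p/t/k/s/f). No change.
Rule 3: Final Devoicing: the word ends in the vowel 'a', not a consonant. No change.
Final form: 'waxa'

waxa


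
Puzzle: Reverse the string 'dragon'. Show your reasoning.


Reverse 'dragon' character by character: 'nogard'.

nogard


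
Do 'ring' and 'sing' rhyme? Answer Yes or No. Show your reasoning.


Rime (stressed vowel + following sounds) of 'ring': -ing = /ɪŋ/
Rime of 'sing': -ing = /ɪŋ/
/ɪŋ/ and /ɪŋ/ are the same ending sound, so the words rhyme.

Yes


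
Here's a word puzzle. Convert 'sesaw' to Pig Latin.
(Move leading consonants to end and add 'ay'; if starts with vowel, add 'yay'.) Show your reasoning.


'sesaw': move consonant cluster 's' to end and add 'ay': 'esawsay'.

esawsay


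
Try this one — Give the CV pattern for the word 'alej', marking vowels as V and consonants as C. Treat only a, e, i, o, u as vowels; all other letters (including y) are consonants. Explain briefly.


Letter mapping: a = V, l = C, e = V, j = C.

VCVC


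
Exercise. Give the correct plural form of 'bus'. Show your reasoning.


Apply rule: Add -es (sibilant/fricative ending). 'bus' becomes 'buses'.

buses


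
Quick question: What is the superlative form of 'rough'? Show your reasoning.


Apply superlative formation (add -est): 'rough' -> 'roughest'.

roughest


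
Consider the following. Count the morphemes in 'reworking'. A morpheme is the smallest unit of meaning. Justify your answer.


Decomposition: re- (prefix) + work (root) + -ing (suffix) = 3 morpheme(s)

3 morphemes


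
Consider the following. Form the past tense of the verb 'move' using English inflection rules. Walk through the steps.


Apply rule: Add -d (word ends in -e). 'move' becomes 'moved'.

moved


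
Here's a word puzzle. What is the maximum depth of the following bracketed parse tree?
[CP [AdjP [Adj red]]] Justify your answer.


Count bracket nesting levels:
'[' at pos 0: depth = 1
'[' at pos 4: depth = 2
'[' at pos 10: depth = 3
Maximum depth reached: 3

3


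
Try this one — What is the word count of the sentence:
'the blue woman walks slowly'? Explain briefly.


Split into words: the | blue | woman | walks | slowly = 5 words.

5


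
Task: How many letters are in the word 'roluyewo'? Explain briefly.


Spell out 'roluyewo' and number each letter: r(1), o(2), l(3), u(4), y(5), e(6), w(7), o(8). Total: 8 letters.

8


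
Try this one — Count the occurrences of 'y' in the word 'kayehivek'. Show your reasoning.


Letter 'y' in 'kayehivek': found at position(s) 3 = 1 occurrence(s).

1


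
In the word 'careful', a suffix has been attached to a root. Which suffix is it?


The word 'careful' = 'care' (root) + '-ful' (suffix). The suffix is '-ful'.

ful


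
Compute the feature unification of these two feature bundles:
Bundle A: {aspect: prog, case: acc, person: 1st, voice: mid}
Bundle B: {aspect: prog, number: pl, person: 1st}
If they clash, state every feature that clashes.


Compare features:
aspect: A=prog vs B=prog -> unified: prog
case: A=acc vs B=_ -> unified: acc
number: A=_ vs B=pl -> unified: pl
person: A=1st vs B=1st -> unified: 1st
voice: A=mid vs B=_ -> unified: mid
No clashes found.

Unified: {aspect: prog, case: acc, number: pl, person: 1st, voice: mid}


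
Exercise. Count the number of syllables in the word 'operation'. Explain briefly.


Break 'operation' into syllables: op-er-a-tion -> op | er | a | tion = 4 syllables

4 syllables


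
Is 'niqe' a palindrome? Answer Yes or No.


Forward: 'niqe'
Reversed: 'eqin'
They differ.

No


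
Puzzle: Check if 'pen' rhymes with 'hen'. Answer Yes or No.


Rime (stressed vowel + following sounds) of 'pen': -en = /ɛn/
Rime of 'hen': -en = /ɛn/
/ɛn/ and /ɛn/ are the same ending sound, so the words rhyme.

Yes


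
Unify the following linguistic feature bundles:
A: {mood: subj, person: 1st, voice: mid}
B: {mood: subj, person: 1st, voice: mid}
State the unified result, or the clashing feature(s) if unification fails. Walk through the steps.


Compare features:
mood: A=subj vs B=subj -> unified: subj
person: A=1st vs B=1st -> unified: 1st
voice: A=mid vs B=mid -> unified: mid
No clashes found.

Unified: {mood: subj, person: 1st, voice: mid}


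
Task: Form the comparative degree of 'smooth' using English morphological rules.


Apply comparative formation (add -er): 'smooth' -> 'smoother'.

smoother


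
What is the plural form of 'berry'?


Apply rule: Change -y to -ies (consonant + y). 'berry' becomes 'berries'.

berries


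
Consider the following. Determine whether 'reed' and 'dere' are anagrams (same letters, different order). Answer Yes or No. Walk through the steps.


Sorted letters of 'reed': 'deer'
Sorted letters of 'dere': 'deer'
They match.

Yes


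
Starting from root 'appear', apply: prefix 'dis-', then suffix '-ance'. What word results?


Step 1: Add prefix 'dis-' to 'appear' = 'disappear'
Step 2: Add suffix '-ance' to 'disappear' = 'disappearance'

disappearance


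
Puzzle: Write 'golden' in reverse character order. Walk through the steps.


Reverse 'golden' character by character: 'nedlog'.

nedlog


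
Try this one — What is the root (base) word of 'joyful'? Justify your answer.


Remove suffix '-ful' from 'joyful' to get root 'joy'.

joy


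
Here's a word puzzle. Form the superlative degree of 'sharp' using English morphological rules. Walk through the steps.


Apply superlative formation (add -est): 'sharp' -> 'sharpest'.

sharpest


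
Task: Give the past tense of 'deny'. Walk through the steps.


Apply rule: Change -y to -ied. 'deny' becomes 'denied'.

denied


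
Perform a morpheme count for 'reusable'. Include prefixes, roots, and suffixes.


Decomposition: re- (prefix) + use (root) + -able (suffix) = 3 morpheme(s)

3 morphemes


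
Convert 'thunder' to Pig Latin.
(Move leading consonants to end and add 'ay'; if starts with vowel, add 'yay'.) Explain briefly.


'thunder': move consonant cluster 'th' to end and add 'ay': 'underthay'.

underthay


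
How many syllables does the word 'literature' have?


Break 'literature' into syllables: lit-er-a-ture -> lit | er | a | ture = 4 syllables

4 syllables


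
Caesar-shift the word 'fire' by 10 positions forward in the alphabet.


Shift each letter by 10: f -> p, i -> s, r -> b, e -> o. Result: 'psbo'.

psbo


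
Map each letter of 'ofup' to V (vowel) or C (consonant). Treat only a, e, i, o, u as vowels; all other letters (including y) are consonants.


Letter mapping: o = V, f = C, u = V, p = C.

VCVC


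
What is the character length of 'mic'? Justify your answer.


Spell out 'mic' and number each letter: m(1), i(2), c(3). Total: 3 letters.

3


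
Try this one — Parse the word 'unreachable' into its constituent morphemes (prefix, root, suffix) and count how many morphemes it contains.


Step 1: Identify prefix: 'un' (meaning: not/reverse)
Step 2: Identify root: 'reach'
Step 3: Identify suffix(es): 'able'
Decomposition: un- (prefix: not/reverse) + reach (root) + -able (suffix: capable of)
Total morphemes: 3

3 morphemes (un- (prefix: not/reverse) + reach (root) + -able (suffix: capable of))


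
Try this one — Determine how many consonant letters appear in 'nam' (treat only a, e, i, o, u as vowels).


Consonants in 'nam': n, m = 2 consonants.

2


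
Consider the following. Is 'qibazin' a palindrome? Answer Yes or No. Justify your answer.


Forward: 'qibazin'
Reversed: 'nizabiq'
They differ.

No


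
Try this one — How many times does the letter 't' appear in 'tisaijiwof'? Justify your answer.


Letter 't' in 'tisaijiwof': found at position(s) 1 = 1 occurrence(s).

1


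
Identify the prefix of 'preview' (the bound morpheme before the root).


The word 'preview' = 'pre' (prefix) + 'view' (root). The prefix is 'pre'.

pre


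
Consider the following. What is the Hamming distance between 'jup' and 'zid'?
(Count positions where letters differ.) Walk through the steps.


Alignment:
Position 1: 'j' vs 'z' = DIFFER
Position 2: 'u' vs 'i' = DIFFER
Position 3: 'p' vs 'd' = DIFFER
Total differences: 3

3


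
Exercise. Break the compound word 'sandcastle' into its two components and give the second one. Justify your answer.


Split 'sandcastle' into 'sand' + 'castle'. The second part is 'castle'.

castle


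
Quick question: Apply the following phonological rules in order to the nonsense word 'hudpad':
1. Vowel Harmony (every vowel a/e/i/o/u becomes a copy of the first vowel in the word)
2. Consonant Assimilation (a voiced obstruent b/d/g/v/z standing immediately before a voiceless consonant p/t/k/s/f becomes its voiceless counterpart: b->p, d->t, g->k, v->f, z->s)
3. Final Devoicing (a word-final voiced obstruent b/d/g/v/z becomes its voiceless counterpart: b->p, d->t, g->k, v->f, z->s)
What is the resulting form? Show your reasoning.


Starting form: 'hudpad'
Rule 1: Vowel Harmony: all vowels become 'u' (matching first vowel). 'hudpad' -> 'hudpud'
Rule 2: Consonant Assimilation: voiced obstruent before voiceless consonant becomes voiceless ('dp' -> 'tp'). 'hudpud' -> 'hutpud'
Rule 3: Final Devoicing: word-final voiced obstruent 'd' becomes voiceless 't'. 'hutpud' -> 'hutput'
Final form: 'hutput'

hutput


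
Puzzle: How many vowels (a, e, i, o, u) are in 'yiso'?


Vowels in 'yiso': i, o = 2 vowels.

2


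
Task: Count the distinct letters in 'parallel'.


Unique letters in 'parallel': {a, e, l, p, r} = 5 distinct letters.

5


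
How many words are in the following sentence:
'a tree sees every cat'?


Split into words: a | tree | sees | every | cat = 5 words.

5


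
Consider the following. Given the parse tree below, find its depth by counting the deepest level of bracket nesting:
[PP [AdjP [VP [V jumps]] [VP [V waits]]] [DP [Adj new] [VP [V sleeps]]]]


Count bracket nesting levels:
'[' at pos 0: depth = 1
'[' at pos 4: depth = 2
'[' at pos 10: depth = 3
'[' at pos 14: depth = 4
'[' at pos 25: depth = 3
'[' at pos 29: depth = 4
'[' at pos 41: depth = 2
'[' at pos 45: depth = 3
'[' at pos 55: depth = 3
'[' at pos 59: depth = 4
Maximum depth reached: 4

4


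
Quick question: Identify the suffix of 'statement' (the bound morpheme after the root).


The word 'statement' = 'state' (root) + '-ment' (suffix). The suffix is '-ment'.

ment


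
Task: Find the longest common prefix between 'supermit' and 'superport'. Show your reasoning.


Compare from the start: 5 characters match: 'super'. Mismatch at position 6: 'm' vs 'p'.

super


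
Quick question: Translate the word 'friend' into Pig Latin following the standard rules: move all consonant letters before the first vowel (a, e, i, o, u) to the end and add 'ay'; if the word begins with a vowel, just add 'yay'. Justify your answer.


'friend': move consonant cluster 'fr' to end and add 'ay': 'iendfray'.

iendfray


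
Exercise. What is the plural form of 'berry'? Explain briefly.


Apply rule: Change -y to -ies (consonant + y). 'berry' becomes 'berries'.

berries


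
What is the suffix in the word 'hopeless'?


The word 'hopeless' = 'hope' (root) + '-less' (suffix). The suffix is '-less'.

less


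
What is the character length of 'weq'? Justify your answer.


Spell out 'weq' and number each letter: w(1), e(2), q(3). Total: 3 letters.

3


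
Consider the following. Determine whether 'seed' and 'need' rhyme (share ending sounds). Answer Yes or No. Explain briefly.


Rime (stressed vowel + following sounds) of 'seed': -eed = /iːd/
Rime of 'need': -eed = /iːd/
/iːd/ and /iːd/ are the same ending sound, so the words rhyme.

Yes


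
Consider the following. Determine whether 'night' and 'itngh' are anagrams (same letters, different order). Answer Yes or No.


Sorted letters of 'night': 'ghint'
Sorted letters of 'itngh': 'ghint'
They match.

Yes


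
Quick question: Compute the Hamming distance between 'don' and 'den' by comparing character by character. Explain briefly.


Alignment:
Position 1: 'd' vs 'd' = match
Position 2: 'o' vs 'e' = DIFFER
Position 3: 'n' vs 'n' = match
Total differences: 1

1


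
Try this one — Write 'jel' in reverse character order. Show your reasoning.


Reverse 'jel' character by character: 'lej'.

lej


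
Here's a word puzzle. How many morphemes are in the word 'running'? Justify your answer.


Decomposition: run (root) + -ing (suffix) = 2 morpheme(s)

2 morphemes


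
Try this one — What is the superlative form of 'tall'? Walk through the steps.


Apply superlative formation (add -est): 'tall' -> 'tallest'.

tallest


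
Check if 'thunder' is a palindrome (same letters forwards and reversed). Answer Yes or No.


Forward: 'thunder'
Reversed: 'rednuht'
They differ.

No


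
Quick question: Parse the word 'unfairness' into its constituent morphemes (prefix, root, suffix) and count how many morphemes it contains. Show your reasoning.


Step 1: Identify prefix: 'un' (meaning: not/reverse)
Step 2: Identify root: 'fair'
Step 3: Identify suffix(es): 'ness'
Decomposition: un- (prefix: not/reverse) + fair (root) + -ness (suffix: state of)
Total morphemes: 3

3 morphemes (un- (prefix: not/reverse) + fair (root) + -ness (suffix: state of))


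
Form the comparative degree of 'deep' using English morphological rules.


Apply comparative formation (add -er): 'deep' -> 'deeper'.

deeper


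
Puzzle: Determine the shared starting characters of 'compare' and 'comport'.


Compare from the start: 4 characters match: 'comp'. Mismatch at position 5: 'a' vs 'o'.

comp
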